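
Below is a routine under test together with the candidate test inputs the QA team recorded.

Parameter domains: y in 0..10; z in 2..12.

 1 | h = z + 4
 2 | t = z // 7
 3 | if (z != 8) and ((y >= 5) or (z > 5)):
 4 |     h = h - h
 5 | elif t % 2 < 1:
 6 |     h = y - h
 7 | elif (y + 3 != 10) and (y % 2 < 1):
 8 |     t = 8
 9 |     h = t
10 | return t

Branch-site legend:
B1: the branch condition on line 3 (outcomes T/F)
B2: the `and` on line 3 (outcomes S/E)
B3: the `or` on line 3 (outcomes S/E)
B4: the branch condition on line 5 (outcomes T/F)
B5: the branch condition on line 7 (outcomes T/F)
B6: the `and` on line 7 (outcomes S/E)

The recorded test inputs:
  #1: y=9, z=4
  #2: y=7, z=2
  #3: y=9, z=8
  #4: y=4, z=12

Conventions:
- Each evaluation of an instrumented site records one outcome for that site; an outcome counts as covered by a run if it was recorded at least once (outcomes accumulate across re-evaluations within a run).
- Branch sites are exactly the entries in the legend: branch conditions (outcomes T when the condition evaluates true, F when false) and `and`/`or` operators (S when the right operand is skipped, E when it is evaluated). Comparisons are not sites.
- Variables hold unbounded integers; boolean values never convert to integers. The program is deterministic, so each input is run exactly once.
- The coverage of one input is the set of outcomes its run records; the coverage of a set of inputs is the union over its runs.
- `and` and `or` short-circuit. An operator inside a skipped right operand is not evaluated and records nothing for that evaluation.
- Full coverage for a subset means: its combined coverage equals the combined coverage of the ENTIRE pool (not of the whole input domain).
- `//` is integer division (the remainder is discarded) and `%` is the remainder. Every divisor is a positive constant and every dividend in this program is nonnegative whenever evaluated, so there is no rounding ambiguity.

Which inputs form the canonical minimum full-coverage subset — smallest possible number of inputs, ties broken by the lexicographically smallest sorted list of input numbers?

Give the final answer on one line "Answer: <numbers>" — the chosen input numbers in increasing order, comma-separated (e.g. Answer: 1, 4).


test 1 (y=9, z=4) fires B2->E, B3->S, B1->T; hits B1=T, B2=E, B3=S
test 2 (y=7, z=2) fires B2->E, B3->S, B1->T; hits B1=T, B2=E, B3=S
test 3 (y=9, z=8) fires B2->S, B1->F, B4->F, B6->E, B5->F; hits B1=F, B2=S, B4=F, B5=F, B6=E
test 4 (y=4, z=12) fires B2->E, B3->E, B1->T; hits B1=T, B2=E, B3=E
pool-wide coverage (9 outcomes): B1=T, B1=F, B2=S, B2=E, B3=S, B3=E, B4=F, B5=F, B6=E
checked all size-1 subsets: none covers 9 outcomes (max 5/9)
checked all size-2 subsets: none covers 9 outcomes (max 8/9)
size 3: inputs {1, 3, 4} cover all 9 outcomes, and no lexicographically smaller subset of this size does
Answer: 1, 3, 4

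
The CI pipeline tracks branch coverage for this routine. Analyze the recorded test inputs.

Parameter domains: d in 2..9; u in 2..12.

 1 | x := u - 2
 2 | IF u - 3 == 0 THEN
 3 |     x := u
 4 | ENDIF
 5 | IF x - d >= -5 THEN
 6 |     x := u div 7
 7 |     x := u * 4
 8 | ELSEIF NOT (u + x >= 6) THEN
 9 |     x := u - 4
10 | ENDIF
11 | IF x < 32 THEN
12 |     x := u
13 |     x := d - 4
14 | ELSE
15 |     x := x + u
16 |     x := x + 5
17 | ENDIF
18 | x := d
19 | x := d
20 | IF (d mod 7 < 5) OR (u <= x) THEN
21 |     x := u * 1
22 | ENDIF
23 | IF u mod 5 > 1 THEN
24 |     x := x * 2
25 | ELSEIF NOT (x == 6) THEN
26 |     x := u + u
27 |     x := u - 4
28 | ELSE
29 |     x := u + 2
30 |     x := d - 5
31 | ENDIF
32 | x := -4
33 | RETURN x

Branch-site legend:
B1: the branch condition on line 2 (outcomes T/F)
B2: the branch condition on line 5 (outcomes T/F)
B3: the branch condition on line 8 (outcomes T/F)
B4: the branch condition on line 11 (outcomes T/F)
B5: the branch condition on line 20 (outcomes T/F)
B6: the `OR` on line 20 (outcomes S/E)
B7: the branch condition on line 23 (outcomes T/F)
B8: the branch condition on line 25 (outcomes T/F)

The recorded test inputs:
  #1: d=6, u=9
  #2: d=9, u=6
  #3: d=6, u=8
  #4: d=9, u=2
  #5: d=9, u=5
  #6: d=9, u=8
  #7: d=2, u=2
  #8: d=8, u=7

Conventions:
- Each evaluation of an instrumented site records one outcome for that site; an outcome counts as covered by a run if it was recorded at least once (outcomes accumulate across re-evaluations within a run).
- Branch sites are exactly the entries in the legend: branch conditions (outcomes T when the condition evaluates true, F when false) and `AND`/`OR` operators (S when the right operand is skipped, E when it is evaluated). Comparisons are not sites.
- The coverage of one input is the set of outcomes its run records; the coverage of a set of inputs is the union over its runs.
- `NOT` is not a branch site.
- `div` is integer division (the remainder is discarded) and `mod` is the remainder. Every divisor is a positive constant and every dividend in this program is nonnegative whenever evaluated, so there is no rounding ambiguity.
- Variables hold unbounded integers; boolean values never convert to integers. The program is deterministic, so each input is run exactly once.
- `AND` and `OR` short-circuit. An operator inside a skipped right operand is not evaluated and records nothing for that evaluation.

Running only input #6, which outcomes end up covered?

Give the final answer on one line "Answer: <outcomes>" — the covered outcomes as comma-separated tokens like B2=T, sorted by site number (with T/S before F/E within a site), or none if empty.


Simulating input #6 (d=9, u=8) step by step:
  B1->F, B2->T, B4->F, B6->S, B5->T, B7->T
as a set, this run covers: B1=F, B2=T, B4=F, B5=T, B6=S, B7=T
Answer: B1=F, B2=T, B4=F, B5=T, B6=S, B7=T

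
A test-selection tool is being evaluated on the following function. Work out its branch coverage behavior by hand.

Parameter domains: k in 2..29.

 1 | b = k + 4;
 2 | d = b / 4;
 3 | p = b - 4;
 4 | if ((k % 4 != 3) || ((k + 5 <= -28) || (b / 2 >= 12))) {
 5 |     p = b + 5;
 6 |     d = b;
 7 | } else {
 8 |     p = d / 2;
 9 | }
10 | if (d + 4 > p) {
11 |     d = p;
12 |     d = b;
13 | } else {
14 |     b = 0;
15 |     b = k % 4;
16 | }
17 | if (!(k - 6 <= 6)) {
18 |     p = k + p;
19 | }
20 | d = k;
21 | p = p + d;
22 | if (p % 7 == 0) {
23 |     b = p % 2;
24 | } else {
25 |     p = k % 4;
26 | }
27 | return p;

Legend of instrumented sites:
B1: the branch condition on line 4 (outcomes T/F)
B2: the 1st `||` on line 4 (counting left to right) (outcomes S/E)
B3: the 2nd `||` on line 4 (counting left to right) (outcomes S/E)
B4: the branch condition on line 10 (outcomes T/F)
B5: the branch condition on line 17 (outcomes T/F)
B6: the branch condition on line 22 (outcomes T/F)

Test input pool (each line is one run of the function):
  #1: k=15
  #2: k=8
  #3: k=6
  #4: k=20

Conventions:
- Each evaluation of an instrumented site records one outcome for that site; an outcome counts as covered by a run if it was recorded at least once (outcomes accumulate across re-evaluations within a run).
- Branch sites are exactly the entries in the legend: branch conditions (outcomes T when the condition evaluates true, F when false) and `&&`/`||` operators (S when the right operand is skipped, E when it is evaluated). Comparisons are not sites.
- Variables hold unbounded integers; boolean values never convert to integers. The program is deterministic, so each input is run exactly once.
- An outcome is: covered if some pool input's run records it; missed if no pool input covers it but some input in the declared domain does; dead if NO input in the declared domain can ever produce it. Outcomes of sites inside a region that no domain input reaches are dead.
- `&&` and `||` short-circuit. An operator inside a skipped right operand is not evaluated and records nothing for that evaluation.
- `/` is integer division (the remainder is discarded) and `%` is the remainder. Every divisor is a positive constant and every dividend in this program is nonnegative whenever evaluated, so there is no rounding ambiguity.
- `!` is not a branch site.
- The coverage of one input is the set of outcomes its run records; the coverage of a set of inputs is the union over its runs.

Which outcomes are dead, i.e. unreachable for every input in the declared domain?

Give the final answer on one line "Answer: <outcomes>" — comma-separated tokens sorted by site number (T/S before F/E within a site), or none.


running all 28 domain inputs and tallying outcomes:
  B3=S: unreachable across the whole domain -> dead
  reachable outcomes have witnesses, e.g. B1=T (e.g. k=2), B1=F (e.g. k=3), B2=S (e.g. k=2), B2=E (e.g. k=3)
Answer: B3=S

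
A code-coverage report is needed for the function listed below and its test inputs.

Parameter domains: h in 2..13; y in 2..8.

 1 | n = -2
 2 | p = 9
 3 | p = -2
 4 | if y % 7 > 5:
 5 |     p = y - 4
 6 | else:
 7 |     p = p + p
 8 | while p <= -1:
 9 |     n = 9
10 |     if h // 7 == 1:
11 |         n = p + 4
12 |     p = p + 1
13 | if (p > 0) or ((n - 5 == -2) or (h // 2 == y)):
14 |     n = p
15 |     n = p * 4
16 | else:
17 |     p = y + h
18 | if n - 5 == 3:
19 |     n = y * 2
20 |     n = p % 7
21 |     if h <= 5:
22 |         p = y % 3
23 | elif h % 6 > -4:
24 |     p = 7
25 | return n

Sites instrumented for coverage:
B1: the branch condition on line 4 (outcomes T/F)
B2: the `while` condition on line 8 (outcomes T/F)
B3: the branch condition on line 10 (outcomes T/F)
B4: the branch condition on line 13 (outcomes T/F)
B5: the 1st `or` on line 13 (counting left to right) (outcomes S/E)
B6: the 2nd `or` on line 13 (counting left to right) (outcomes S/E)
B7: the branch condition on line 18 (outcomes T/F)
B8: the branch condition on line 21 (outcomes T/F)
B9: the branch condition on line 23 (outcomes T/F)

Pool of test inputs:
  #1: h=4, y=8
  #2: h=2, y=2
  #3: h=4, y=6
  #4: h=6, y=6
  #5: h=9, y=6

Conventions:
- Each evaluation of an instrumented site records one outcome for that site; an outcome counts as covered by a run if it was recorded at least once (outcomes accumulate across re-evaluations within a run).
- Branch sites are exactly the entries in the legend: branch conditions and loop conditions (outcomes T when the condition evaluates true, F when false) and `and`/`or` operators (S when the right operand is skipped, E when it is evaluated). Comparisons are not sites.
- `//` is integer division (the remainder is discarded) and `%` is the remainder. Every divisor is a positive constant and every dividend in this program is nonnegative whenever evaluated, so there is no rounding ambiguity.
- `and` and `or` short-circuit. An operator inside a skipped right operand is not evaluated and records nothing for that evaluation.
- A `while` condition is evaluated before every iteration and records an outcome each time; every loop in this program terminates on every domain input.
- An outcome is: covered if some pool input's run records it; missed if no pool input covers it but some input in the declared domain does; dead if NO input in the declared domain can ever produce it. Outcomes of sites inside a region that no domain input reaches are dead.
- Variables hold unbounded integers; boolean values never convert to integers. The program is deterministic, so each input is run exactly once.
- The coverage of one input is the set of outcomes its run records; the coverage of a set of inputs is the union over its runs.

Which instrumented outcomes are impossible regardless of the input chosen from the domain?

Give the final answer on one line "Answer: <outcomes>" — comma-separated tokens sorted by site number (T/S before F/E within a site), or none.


checking every outcome against all 84 domain inputs:
  B9=F: unreachable across the whole domain -> dead
  reachable outcomes have witnesses, e.g. B1=T (e.g. h=2, y=6), B1=F (e.g. h=2, y=2), B2=T (e.g. h=2, y=2), B2=F (e.g. h=2, y=2)
Answer: B9=F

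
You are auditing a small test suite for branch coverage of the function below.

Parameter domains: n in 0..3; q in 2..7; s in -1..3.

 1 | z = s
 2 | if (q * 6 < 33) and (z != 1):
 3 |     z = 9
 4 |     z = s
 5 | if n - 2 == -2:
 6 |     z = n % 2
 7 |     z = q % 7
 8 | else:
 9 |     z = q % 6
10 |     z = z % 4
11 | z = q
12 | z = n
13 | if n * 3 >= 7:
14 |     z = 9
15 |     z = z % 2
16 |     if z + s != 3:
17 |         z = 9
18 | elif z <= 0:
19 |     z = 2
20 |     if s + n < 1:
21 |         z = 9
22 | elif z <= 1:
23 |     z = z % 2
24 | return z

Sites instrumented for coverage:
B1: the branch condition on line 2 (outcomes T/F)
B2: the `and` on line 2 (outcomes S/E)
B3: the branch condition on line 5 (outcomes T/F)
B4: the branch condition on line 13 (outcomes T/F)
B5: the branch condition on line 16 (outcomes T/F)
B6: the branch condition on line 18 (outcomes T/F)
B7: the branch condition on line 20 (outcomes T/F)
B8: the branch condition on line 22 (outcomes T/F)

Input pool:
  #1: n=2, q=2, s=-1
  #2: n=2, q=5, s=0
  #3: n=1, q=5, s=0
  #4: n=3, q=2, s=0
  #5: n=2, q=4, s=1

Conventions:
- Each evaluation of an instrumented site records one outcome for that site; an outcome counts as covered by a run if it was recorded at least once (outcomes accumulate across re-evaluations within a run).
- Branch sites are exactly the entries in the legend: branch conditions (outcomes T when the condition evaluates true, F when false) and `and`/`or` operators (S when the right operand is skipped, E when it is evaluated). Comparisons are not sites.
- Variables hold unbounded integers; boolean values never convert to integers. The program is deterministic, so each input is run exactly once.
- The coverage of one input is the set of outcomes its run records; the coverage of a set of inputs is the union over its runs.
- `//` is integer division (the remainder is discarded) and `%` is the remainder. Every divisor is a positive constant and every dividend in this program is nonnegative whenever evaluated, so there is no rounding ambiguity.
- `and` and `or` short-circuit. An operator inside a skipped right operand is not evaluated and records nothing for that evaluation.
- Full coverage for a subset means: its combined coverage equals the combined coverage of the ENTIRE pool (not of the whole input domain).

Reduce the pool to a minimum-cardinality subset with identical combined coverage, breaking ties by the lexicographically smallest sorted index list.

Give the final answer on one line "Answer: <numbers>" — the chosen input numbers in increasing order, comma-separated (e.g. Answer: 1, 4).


#1 (n=2, q=2, s=-1) -> B2->E, B1->T, B3->F, B4->F, B6->F, B8->F; covered: B1=T, B2=E, B3=F, B4=F, B6=F, B8=F
#2 (n=2, q=5, s=0) -> B2->E, B1->T, B3->F, B4->F, B6->F, B8->F; covered: B1=T, B2=E, B3=F, B4=F, B6=F, B8=F
#3 (n=1, q=5, s=0) -> B2->E, B1->T, B3->F, B4->F, B6->F, B8->T; covered: B1=T, B2=E, B3=F, B4=F, B6=F, B8=T
#4 (n=3, q=2, s=0) -> B2->E, B1->T, B3->F, B4->T, B5->T; covered: B1=T, B2=E, B3=F, B4=T, B5=T
#5 (n=2, q=4, s=1) -> B2->E, B1->F, B3->F, B4->F, B6->F, B8->F; covered: B1=F, B2=E, B3=F, B4=F, B6=F, B8=F
union over all inputs: B1=T, B1=F, B2=E, B3=F, B4=T, B4=F, B5=T, B6=F, B8=T, B8=F (10 outcomes)
every size-1 subset falls short of the 10 outcomes (best: 6/10)
every size-2 subset falls short of the 10 outcomes (best: 9/10)
the canonical winner is {3, 4, 5}: size 3, full 10-outcome coverage, earliest index list among size-3 covers
Answer: 3, 4, 5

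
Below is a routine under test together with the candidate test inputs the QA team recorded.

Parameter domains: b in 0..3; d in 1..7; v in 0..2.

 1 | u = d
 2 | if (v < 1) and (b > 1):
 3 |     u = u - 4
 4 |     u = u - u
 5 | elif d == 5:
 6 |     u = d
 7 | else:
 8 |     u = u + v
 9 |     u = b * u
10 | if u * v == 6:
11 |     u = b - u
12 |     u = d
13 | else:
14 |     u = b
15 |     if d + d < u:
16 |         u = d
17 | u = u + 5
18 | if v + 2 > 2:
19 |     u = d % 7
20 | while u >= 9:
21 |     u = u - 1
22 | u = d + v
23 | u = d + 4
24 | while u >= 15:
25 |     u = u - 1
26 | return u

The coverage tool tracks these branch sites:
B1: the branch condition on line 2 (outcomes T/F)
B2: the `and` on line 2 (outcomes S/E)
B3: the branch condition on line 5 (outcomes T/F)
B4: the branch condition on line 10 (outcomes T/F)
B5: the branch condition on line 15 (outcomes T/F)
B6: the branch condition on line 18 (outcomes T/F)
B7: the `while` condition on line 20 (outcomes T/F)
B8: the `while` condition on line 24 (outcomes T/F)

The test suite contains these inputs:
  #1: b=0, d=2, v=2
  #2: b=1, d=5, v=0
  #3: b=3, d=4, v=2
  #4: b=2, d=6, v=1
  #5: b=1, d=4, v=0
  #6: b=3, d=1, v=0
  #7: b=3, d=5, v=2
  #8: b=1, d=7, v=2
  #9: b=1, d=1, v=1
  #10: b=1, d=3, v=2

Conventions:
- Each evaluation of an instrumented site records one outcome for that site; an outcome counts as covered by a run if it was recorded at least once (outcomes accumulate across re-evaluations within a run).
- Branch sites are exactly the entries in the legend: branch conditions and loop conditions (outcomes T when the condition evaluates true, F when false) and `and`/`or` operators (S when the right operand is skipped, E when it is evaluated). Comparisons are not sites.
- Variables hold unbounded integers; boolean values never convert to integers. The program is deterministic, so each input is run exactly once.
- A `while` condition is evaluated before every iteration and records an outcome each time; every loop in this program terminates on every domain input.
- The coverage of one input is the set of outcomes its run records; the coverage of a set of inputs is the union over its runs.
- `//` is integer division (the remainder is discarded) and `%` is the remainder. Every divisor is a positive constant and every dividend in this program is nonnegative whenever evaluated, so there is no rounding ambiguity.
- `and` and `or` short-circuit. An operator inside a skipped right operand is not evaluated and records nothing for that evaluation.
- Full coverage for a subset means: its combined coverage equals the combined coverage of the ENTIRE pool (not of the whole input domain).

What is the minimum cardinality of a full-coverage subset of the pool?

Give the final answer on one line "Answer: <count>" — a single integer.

run #1 (b=0, d=2, v=2) runs B2->S, B1->F, B3->F, B4->F, B5->F, B6->T, B7->F, B8->F; records B1=F, B2=S, B3=F, B4=F, B5=F, B6=T, B7=F, B8=F
run #2 (b=1, d=5, v=0) runs B2->E, B1->F, B3->T, B4->F, B5->F, B6->F, B7->F, B8->F; records B1=F, B2=E, B3=T, B4=F, B5=F, B6=F, B7=F, B8=F
run #3 (b=3, d=4, v=2) runs B2->S, B1->F, B3->F, B4->F, B5->F, B6->T, B7->F, B8->F; records B1=F, B2=S, B3=F, B4=F, B5=F, B6=T, B7=F, B8=F
run #4 (b=2, d=6, v=1) runs B2->S, B1->F, B3->F, B4->F, B5->F, B6->T, B7->F, B8->F; records B1=F, B2=S, B3=F, B4=F, B5=F, B6=T, B7=F, B8=F
run #5 (b=1, d=4, v=0) runs B2->E, B1->F, B3->F, B4->F, B5->F, B6->F, B7->F, B8->F; records B1=F, B2=E, B3=F, B4=F, B5=F, B6=F, B7=F, B8=F
run #6 (b=3, d=1, v=0) runs B2->E, B1->T, B4->F, B5->T, B6->F, B7->F, B8->F; records B1=T, B2=E, B4=F, B5=T, B6=F, B7=F, B8=F
run #7 (b=3, d=5, v=2) runs B2->S, B1->F, B3->T, B4->F, B5->F, B6->T, B7->F, B8->F; records B1=F, B2=S, B3=T, B4=F, B5=F, B6=T, B7=F, B8=F
run #8 (b=1, d=7, v=2) runs B2->S, B1->F, B3->F, B4->F, B5->F, B6->T, B7->F, B8->F; records B1=F, B2=S, B3=F, B4=F, B5=F, B6=T, B7=F, B8=F
run #9 (b=1, d=1, v=1) runs B2->S, B1->F, B3->F, B4->F, B5->F, B6->T, B7->F, B8->F; records B1=F, B2=S, B3=F, B4=F, B5=F, B6=T, B7=F, B8=F
run #10 (b=1, d=3, v=2) runs B2->S, B1->F, B3->F, B4->F, B5->F, B6->T, B7->F, B8->F; records B1=F, B2=S, B3=F, B4=F, B5=F, B6=T, B7=F, B8=F
union over all inputs: B1=T, B1=F, B2=S, B2=E, B3=T, B3=F, B4=F, B5=T, B5=F, B6=T, B6=F, B7=F, B8=F (13 outcomes)
checked all size-1 subsets: none covers 13 outcomes (max 8/13)
checked all size-2 subsets: none covers 13 outcomes (max 12/13)
the canonical winner is {1, 2, 6}: size 3, full 13-outcome coverage, earliest index list among size-3 covers

Answer: 3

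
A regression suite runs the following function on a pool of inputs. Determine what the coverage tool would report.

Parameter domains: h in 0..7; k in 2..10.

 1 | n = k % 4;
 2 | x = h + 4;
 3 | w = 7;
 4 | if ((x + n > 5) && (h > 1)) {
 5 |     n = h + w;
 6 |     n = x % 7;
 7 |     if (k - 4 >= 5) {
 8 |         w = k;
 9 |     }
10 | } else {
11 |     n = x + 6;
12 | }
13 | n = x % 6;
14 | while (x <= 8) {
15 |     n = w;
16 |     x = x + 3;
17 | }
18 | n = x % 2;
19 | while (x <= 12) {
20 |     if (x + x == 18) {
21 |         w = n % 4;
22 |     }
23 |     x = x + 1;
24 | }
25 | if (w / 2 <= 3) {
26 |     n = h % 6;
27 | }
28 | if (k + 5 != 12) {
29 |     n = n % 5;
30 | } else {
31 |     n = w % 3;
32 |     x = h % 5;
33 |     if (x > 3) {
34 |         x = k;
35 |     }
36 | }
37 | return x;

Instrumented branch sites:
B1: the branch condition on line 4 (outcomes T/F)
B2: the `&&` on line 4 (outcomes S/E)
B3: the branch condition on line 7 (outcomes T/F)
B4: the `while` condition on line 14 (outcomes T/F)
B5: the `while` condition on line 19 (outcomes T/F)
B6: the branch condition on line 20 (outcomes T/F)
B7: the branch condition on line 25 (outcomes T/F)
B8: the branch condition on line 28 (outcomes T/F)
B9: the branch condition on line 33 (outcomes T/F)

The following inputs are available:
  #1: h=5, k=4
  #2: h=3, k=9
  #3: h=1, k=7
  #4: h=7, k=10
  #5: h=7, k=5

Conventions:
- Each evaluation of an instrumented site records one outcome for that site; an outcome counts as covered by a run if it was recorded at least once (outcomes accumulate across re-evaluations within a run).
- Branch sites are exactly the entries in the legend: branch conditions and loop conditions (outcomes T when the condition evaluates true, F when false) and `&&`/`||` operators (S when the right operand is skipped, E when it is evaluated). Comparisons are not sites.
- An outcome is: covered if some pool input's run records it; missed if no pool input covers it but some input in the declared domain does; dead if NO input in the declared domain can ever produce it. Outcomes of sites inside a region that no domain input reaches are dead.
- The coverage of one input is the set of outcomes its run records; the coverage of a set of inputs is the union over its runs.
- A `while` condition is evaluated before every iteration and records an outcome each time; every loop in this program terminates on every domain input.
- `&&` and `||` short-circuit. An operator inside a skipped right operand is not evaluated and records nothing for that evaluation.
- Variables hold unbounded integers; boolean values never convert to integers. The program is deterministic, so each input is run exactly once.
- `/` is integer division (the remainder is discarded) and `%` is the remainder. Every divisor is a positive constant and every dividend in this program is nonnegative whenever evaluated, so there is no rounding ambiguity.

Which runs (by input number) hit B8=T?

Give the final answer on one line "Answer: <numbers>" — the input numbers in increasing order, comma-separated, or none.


input #1 (h=5, k=4): produces B8=T
input #2 (h=3, k=9): produces B8=T
input #3 (h=1, k=7): does not produce B8=T
input #4 (h=7, k=10): produces B8=T
input #5 (h=7, k=5): produces B8=T
Answer: 1, 2, 4, 5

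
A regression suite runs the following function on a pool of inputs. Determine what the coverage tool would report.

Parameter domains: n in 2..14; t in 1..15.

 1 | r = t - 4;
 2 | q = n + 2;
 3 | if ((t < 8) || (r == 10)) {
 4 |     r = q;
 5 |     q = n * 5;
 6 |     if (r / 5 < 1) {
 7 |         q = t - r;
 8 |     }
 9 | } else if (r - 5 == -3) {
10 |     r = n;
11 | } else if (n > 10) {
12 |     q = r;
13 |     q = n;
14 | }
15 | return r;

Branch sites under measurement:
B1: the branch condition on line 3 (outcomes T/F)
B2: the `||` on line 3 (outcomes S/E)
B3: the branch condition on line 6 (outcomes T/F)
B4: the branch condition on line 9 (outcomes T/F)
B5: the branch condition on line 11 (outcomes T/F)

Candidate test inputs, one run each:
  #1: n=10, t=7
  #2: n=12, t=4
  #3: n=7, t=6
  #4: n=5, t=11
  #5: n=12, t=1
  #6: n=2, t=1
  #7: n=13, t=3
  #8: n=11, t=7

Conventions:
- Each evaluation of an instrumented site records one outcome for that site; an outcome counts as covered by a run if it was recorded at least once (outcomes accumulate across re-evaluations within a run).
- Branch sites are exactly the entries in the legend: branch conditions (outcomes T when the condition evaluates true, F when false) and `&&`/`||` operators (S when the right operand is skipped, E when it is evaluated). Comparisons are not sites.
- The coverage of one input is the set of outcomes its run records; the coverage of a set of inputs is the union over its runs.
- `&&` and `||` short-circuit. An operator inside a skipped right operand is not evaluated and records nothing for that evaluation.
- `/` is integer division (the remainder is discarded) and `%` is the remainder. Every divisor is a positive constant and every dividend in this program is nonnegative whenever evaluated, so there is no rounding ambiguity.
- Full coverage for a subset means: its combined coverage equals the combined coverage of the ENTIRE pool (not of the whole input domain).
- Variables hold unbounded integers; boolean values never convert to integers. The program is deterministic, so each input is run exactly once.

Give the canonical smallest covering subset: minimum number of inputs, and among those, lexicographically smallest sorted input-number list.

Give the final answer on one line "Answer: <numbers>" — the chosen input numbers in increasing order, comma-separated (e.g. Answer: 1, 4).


input #1, n=10, t=7: events B2->S, B1->T, B3->F; outcomes B1=T, B2=S, B3=F
input #2, n=12, t=4: events B2->S, B1->T, B3->F; outcomes B1=T, B2=S, B3=F
input #3, n=7, t=6: events B2->S, B1->T, B3->F; outcomes B1=T, B2=S, B3=F
input #4, n=5, t=11: events B2->E, B1->F, B4->F, B5->F; outcomes B1=F, B2=E, B4=F, B5=F
input #5, n=12, t=1: events B2->S, B1->T, B3->F; outcomes B1=T, B2=S, B3=F
input #6, n=2, t=1: events B2->S, B1->T, B3->T; outcomes B1=T, B2=S, B3=T
input #7, n=13, t=3: events B2->S, B1->T, B3->F; outcomes B1=T, B2=S, B3=F
input #8, n=11, t=7: events B2->S, B1->T, B3->F; outcomes B1=T, B2=S, B3=F
together the pool reaches 8 outcomes: B1=T, B1=F, B2=S, B2=E, B3=T, B3=F, B4=F, B5=F
checked all size-1 subsets: none covers 8 outcomes (max 4/8)
checked all size-2 subsets: none covers 8 outcomes (max 7/8)
at size 3, {1, 4, 6} reaches all 8 outcomes; every lexicographically earlier size-3 subset fails
Answer: 1, 4, 6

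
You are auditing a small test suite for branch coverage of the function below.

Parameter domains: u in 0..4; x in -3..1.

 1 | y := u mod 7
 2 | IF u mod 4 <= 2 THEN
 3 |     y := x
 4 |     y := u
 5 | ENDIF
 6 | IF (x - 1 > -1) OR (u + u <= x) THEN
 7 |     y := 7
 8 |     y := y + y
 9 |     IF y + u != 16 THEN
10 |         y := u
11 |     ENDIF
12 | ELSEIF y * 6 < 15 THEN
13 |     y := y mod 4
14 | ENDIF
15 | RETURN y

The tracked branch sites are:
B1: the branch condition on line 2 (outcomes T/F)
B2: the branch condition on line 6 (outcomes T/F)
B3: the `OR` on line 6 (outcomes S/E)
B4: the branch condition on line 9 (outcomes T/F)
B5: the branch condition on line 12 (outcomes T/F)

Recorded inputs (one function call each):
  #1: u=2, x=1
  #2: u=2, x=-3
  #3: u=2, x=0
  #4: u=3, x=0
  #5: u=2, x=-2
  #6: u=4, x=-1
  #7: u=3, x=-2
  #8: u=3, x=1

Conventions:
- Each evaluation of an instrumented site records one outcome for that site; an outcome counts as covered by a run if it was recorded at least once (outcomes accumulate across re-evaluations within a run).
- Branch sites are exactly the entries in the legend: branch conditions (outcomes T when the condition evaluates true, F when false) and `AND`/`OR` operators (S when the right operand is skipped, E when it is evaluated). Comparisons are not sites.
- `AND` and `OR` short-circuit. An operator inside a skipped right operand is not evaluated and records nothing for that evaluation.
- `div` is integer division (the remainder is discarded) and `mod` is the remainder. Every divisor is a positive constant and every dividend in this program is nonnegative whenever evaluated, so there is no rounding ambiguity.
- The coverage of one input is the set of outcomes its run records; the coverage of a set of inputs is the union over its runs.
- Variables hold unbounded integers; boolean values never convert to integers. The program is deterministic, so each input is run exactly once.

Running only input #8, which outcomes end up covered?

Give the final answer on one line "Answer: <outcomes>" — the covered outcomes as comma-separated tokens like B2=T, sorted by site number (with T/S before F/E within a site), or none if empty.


Running input #8 (u=3, x=1), event by event:
  B1->F, B3->S, B2->T, B4->T
collecting distinct outcomes: B1=F, B2=T, B3=S, B4=T
Answer: B1=F, B2=T, B3=S, B4=T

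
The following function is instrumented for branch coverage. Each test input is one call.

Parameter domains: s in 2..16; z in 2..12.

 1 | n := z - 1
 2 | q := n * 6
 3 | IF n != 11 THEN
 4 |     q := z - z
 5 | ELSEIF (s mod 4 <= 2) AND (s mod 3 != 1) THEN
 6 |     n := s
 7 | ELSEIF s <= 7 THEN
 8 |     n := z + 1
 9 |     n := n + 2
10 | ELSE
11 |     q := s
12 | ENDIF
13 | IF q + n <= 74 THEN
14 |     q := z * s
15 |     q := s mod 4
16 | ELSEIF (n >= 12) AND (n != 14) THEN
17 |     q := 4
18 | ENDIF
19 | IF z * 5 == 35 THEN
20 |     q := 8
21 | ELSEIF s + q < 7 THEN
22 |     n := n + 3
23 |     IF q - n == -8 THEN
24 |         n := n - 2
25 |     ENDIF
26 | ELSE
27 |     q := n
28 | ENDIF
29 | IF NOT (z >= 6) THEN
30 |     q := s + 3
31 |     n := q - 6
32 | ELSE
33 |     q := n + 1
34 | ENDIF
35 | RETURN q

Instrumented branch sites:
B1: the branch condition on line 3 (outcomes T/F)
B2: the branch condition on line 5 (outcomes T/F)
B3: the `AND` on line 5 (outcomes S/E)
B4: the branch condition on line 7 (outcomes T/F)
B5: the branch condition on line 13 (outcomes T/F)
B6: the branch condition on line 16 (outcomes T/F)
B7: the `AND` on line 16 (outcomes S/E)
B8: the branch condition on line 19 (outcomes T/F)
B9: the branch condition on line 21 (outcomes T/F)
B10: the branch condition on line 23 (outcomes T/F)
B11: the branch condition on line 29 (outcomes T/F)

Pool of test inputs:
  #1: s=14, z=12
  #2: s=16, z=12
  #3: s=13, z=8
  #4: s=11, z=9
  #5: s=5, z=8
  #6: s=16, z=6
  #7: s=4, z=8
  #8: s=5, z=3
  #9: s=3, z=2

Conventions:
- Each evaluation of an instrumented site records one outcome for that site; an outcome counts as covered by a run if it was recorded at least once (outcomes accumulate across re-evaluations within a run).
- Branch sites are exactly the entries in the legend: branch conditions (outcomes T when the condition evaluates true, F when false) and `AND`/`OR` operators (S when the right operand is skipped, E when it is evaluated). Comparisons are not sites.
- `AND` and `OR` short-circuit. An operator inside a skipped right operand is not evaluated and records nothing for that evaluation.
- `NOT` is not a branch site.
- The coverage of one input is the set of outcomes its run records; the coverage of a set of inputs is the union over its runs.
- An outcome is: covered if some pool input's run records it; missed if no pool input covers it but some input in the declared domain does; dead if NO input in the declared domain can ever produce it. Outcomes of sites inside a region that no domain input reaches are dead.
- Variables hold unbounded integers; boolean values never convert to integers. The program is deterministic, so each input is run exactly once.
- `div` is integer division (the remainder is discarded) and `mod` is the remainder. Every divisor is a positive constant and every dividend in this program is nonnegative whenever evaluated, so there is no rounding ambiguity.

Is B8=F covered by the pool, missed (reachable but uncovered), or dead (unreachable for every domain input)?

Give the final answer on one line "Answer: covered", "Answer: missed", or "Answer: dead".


B8=F is recorded by pool input(s) 1, 2, 3, 4, 5, 6, 7, 8, 9 -> covered
Answer: covered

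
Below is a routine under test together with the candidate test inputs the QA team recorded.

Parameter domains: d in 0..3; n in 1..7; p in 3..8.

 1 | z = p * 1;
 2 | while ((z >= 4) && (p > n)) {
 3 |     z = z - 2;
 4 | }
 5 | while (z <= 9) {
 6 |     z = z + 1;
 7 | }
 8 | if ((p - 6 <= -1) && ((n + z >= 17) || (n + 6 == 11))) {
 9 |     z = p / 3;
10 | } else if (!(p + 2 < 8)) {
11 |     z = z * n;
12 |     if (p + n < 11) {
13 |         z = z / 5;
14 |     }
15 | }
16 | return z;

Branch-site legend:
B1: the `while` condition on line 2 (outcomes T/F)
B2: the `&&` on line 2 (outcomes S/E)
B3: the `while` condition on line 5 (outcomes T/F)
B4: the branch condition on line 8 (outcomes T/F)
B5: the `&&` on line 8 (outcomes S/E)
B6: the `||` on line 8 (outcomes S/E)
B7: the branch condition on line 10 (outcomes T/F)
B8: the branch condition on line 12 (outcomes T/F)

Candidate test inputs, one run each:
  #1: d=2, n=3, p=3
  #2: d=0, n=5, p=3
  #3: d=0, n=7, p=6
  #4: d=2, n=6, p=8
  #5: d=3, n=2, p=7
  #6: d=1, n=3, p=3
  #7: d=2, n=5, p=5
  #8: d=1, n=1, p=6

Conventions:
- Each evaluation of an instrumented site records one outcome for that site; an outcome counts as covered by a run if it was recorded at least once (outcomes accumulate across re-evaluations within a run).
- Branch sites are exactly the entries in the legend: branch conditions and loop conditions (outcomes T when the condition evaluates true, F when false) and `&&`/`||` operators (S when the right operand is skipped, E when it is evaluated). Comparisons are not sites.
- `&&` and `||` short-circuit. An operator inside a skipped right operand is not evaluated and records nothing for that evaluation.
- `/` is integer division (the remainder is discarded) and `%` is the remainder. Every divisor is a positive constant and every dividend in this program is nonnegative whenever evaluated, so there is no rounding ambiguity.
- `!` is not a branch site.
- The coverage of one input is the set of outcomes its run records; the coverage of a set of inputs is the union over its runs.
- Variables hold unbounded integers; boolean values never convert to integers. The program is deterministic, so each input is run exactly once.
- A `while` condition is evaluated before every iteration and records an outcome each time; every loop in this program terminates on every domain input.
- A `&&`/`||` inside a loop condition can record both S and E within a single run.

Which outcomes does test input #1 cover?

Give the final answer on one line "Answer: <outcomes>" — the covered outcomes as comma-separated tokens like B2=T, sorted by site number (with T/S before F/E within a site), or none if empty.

Event log for input #1 (d=2, n=3, p=3):
  B2->S, B1->F, B3->T, B3->T, B3->T, B3->T, B3->T, B3->T, B3->T, B3->F
  B5->E, B6->E, B4->F, B7->F
distinct outcomes covered: B1=F, B2=S, B3=T, B3=F, B4=F, B5=E, B6=E, B7=F

Answer: B1=F, B2=S, B3=T, B3=F, B4=F, B5=E, B6=E, B7=F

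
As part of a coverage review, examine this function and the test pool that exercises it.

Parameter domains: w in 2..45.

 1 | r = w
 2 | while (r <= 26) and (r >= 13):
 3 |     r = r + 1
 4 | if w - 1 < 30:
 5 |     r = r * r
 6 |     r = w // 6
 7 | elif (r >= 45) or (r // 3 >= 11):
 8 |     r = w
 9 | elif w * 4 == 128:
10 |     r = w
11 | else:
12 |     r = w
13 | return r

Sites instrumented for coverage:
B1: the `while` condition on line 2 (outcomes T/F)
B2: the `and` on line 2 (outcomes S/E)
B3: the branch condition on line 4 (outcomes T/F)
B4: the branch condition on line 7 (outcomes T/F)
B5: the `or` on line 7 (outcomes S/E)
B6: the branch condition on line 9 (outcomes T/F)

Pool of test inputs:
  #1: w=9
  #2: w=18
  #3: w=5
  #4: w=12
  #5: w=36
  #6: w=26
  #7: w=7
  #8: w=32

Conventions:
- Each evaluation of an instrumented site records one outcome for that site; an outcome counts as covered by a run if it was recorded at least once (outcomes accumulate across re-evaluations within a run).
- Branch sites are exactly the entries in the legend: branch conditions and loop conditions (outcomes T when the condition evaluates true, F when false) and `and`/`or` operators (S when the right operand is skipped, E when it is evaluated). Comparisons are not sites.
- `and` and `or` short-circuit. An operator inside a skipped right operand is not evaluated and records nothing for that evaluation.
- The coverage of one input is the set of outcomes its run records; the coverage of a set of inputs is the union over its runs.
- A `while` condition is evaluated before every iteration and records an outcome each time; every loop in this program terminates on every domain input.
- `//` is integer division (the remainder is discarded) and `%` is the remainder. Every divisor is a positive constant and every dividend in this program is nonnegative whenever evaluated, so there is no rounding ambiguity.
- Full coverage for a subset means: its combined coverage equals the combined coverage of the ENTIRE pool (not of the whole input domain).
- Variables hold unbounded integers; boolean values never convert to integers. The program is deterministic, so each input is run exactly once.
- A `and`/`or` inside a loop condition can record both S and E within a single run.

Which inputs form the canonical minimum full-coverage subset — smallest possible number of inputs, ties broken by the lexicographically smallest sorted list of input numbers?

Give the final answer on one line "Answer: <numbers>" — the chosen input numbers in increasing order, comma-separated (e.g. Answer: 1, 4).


#1 (w=9) -> B2->E, B1->F, B3->T; covered: B1=F, B2=E, B3=T
#2 (w=18) -> B2->E, B1->T, B2->E, B1->T, B2->E, B1->T, B2->E, B1->T, B2->E, B1->T, B2->E, B1->T, B2->E, B1->T, ...; covered: B1=T, B1=F, B2=S, B2=E, B3=T
#3 (w=5) -> B2->E, B1->F, B3->T; covered: B1=F, B2=E, B3=T
#4 (w=12) -> B2->E, B1->F, B3->T; covered: B1=F, B2=E, B3=T
#5 (w=36) -> B2->S, B1->F, B3->F, B5->E, B4->T; covered: B1=F, B2=S, B3=F, B4=T, B5=E
#6 (w=26) -> B2->E, B1->T, B2->S, B1->F, B3->T; covered: B1=T, B1=F, B2=S, B2=E, B3=T
#7 (w=7) -> B2->E, B1->F, B3->T; covered: B1=F, B2=E, B3=T
#8 (w=32) -> B2->S, B1->F, B3->F, B5->E, B4->F, B6->T; covered: B1=F, B2=S, B3=F, B4=F, B5=E, B6=T
together the pool reaches 10 outcomes: B1=T, B1=F, B2=S, B2=E, B3=T, B3=F, B4=T, B4=F, B5=E, B6=T
every size-1 subset falls short of the 10 outcomes (best: 6/10)
every size-2 subset falls short of the 10 outcomes (best: 9/10)
size 3: inputs {2, 5, 8} cover all 10 outcomes, and no lexicographically smaller subset of this size does
Answer: 2, 5, 8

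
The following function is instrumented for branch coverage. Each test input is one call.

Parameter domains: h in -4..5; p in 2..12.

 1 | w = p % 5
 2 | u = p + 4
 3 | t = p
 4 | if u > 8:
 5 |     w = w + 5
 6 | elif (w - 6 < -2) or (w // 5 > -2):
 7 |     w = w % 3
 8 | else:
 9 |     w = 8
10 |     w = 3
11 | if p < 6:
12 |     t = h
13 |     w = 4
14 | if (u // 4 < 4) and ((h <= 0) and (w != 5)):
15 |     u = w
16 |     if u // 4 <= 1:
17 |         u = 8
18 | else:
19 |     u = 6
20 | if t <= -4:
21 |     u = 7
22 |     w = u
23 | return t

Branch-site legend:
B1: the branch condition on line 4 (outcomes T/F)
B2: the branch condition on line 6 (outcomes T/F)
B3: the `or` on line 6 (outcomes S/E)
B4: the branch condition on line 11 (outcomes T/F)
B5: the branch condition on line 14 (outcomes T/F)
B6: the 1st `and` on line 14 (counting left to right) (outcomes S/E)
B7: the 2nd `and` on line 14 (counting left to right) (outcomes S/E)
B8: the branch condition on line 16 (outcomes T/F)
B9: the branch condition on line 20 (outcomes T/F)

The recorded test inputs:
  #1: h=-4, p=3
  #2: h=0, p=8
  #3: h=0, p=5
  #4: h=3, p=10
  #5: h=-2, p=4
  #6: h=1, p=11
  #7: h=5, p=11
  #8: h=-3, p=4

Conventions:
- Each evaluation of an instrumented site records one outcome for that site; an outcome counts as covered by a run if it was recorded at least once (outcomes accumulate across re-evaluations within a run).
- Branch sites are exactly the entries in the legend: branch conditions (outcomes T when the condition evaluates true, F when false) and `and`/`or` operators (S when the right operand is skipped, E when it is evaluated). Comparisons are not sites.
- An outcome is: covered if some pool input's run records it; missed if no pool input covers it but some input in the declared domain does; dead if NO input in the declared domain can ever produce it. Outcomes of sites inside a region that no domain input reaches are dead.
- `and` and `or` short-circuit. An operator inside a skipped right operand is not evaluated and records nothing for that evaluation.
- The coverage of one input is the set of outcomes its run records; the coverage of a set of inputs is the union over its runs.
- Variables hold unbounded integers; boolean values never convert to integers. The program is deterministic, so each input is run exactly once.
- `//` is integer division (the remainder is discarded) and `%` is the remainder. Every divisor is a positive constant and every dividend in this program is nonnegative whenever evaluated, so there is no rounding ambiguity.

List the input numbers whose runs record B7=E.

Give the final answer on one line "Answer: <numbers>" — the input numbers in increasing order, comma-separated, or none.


input #1 (h=-4, p=3): hits B7=E
input #2 (h=0, p=8): hits B7=E
input #3 (h=0, p=5): hits B7=E
input #4 (h=3, p=10): never hits B7=E
input #5 (h=-2, p=4): hits B7=E
input #6 (h=1, p=11): never hits B7=E
input #7 (h=5, p=11): never hits B7=E
input #8 (h=-3, p=4): hits B7=E
Answer: 1, 2, 3, 5, 8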